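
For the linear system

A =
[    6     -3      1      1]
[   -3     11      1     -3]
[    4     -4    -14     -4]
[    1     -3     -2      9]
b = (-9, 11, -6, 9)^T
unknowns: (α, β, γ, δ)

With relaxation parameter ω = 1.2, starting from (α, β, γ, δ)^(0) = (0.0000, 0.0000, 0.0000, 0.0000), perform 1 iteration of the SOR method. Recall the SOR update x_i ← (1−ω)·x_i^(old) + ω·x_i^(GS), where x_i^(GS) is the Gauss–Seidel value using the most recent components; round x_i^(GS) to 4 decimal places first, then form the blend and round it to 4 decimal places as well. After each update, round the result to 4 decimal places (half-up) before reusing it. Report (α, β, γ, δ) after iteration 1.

(-1.8000, 0.6109, -0.3124, 1.6010)

Iteration 1:
  α: GS value = (-9 - (-3)·0.0000 - (1)·0.0000 - (1)·0.0000) / (6) = -1.5000;  α ← (1−ω)·0.0000 + ω·-1.5000 = -1.8000
  β: GS value = (11 - (-3)·-1.8000 - (1)·0.0000 - (-3)·0.0000) / (11) = 0.5091;  β ← (1−ω)·0.0000 + ω·0.5091 = 0.6109
  γ: GS value = (-6 - (4)·-1.8000 - (-4)·0.6109 - (-4)·0.0000) / (-14) = -0.2603;  γ ← (1−ω)·0.0000 + ω·-0.2603 = -0.3124
  δ: GS value = (9 - (1)·-1.8000 - (-3)·0.6109 - (-2)·-0.3124) / (9) = 1.3342;  δ ← (1−ω)·0.0000 + ω·1.3342 = 1.6010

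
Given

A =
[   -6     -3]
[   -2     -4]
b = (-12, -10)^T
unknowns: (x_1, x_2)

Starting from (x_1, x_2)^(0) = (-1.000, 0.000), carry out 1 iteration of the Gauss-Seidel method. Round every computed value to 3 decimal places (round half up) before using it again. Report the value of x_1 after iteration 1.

Iteration 1:
  x_1 = (-12 - (-3)·0.000) / (-6) = 2.000
  x_2 = (-10 - (-2)·2.000) / (-4) = 1.500

2.000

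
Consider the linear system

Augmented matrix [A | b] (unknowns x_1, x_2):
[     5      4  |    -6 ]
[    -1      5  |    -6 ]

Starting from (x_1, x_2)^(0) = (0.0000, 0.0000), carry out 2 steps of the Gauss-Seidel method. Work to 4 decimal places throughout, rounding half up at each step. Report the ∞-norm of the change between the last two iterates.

1.1520

Iteration 1:
  x_1 = (-6 - (4)·0.0000) / (5) = -1.2000
  x_2 = (-6 - (-1)·-1.2000) / (5) = -1.4400
Iteration 2:
  x_1 = (-6 - (4)·-1.4400) / (5) = -0.0480
  x_2 = (-6 - (-1)·-0.0480) / (5) = -1.2096
Change: (1.1520, 0.2304) → max |·| = 1.1520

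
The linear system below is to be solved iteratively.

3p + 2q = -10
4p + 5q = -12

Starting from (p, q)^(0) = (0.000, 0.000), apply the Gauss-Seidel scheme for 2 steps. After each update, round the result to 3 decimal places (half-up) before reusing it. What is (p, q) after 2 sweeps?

(-3.511, 0.409)

Iteration 1:
  p = (-10 - (2)·0.000) / (3) = -3.333
  q = (-12 - (4)·-3.333) / (5) = 0.266
Iteration 2:
  p = (-10 - (2)·0.266) / (3) = -3.511
  q = (-12 - (4)·-3.511) / (5) = 0.409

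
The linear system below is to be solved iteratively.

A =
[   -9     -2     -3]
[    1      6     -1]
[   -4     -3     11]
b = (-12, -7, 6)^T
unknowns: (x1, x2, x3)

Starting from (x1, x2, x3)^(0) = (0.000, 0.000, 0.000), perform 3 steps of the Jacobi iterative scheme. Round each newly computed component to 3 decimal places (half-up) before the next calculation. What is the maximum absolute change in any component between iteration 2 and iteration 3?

0.027

Iteration 1:
  x1 = (-12 - (-2)·0.000 - (-3)·0.000) / (-9) = 1.333
  x2 = (-7 - (1)·0.000 - (-1)·0.000) / (6) = -1.167
  x3 = (6 - (-4)·0.000 - (-3)·0.000) / (11) = 0.545
Iteration 2:
  x1 = (-12 - (-2)·-1.167 - (-3)·0.545) / (-9) = 1.411
  x2 = (-7 - (1)·1.333 - (-1)·0.545) / (6) = -1.298
  x3 = (6 - (-4)·1.333 - (-3)·-1.167) / (11) = 0.712
Iteration 3:
  x1 = (-12 - (-2)·-1.298 - (-3)·0.712) / (-9) = 1.384
  x2 = (-7 - (1)·1.411 - (-1)·0.712) / (6) = -1.283
  x3 = (6 - (-4)·1.411 - (-3)·-1.298) / (11) = 0.705
Change: (-0.027, 0.015, -0.007) → max |·| = 0.027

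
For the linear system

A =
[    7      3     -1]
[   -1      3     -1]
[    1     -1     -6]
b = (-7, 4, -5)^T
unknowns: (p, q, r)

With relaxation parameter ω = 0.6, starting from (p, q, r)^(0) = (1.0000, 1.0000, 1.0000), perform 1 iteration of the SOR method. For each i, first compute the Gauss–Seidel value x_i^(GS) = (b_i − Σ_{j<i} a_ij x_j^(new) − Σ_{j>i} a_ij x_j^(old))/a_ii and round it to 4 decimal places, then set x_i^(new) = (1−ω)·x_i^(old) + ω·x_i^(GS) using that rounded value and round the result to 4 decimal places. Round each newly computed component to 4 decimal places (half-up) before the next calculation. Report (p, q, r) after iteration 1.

(-0.3714, 1.3257, 0.7303)

Iteration 1:
  p: GS value = (-7 - (3)·1.0000 - (-1)·1.0000) / (7) = -1.2857;  p ← (1−ω)·1.0000 + ω·-1.2857 = -0.3714
  q: GS value = (4 - (-1)·-0.3714 - (-1)·1.0000) / (3) = 1.5429;  q ← (1−ω)·1.0000 + ω·1.5429 = 1.3257
  r: GS value = (-5 - (1)·-0.3714 - (-1)·1.3257) / (-6) = 0.5505;  r ← (1−ω)·1.0000 + ω·0.5505 = 0.7303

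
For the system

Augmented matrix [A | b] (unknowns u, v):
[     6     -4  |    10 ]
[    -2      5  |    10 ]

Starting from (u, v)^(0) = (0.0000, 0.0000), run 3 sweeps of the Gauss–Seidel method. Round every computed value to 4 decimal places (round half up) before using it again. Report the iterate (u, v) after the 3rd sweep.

(3.9185, 3.5674)

Iteration 1:
  u = (10 - (-4)·0.0000) / (6) = 1.6667
  v = (10 - (-2)·1.6667) / (5) = 2.6667
Iteration 2:
  u = (10 - (-4)·2.6667) / (6) = 3.4445
  v = (10 - (-2)·3.4445) / (5) = 3.3778
Iteration 3:
  u = (10 - (-4)·3.3778) / (6) = 3.9185
  v = (10 - (-2)·3.9185) / (5) = 3.5674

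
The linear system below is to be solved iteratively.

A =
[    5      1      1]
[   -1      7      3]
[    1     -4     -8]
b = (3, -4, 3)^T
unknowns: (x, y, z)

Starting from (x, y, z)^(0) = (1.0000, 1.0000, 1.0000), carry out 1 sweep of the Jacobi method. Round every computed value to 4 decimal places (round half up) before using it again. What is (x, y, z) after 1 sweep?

Iteration 1:
  x = (3 - (1)·1.0000 - (1)·1.0000) / (5) = 0.2000
  y = (-4 - (-1)·1.0000 - (3)·1.0000) / (7) = -0.8571
  z = (3 - (1)·1.0000 - (-4)·1.0000) / (-8) = -0.7500

(0.2000, -0.8571, -0.7500)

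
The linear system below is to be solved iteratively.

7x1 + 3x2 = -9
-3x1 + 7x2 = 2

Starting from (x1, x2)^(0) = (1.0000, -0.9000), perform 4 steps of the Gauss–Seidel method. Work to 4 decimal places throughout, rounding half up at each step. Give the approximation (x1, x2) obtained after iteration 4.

Iteration 1:
  x1 = (-9 - (3)·-0.9000) / (7) = -0.9000
  x2 = (2 - (-3)·-0.9000) / (7) = -0.1000
Iteration 2:
  x1 = (-9 - (3)·-0.1000) / (7) = -1.2429
  x2 = (2 - (-3)·-1.2429) / (7) = -0.2470
Iteration 3:
  x1 = (-9 - (3)·-0.2470) / (7) = -1.1799
  x2 = (2 - (-3)·-1.1799) / (7) = -0.2200
Iteration 4:
  x1 = (-9 - (3)·-0.2200) / (7) = -1.1914
  x2 = (2 - (-3)·-1.1914) / (7) = -0.2249

(-1.1914, -0.2249)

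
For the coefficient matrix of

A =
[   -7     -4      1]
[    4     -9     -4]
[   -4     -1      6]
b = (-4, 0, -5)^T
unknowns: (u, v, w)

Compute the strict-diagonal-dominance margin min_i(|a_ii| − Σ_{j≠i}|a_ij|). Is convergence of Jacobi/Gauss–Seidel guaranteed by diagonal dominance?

1

row 1: |-7| − (4+1) = 2
row 2: |-9| − (4+4) = 1
row 3: |6| − (4+1) = 1
minimum over rows = 1 → strictly diagonally dominant (convergence guaranteed)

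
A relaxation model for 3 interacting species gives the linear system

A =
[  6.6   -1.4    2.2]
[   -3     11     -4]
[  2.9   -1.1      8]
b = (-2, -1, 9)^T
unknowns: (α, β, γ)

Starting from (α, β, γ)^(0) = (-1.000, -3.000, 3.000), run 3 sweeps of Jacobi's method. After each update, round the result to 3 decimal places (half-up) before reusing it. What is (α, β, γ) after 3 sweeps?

(-0.994, 0.472, 1.277)

Iteration 1:
  α = (-2 - (-1.4)·-3.000 - (2.2)·3.000) / (6.6) = -1.939
  β = (-1 - (-3)·-1.000 - (-4)·3.000) / (11) = 0.727
  γ = (9 - (2.9)·-1.000 - (-1.1)·-3.000) / (8) = 1.075
Iteration 2:
  α = (-2 - (-1.4)·0.727 - (2.2)·1.075) / (6.6) = -0.507
  β = (-1 - (-3)·-1.939 - (-4)·1.075) / (11) = -0.229
  γ = (9 - (2.9)·-1.939 - (-1.1)·0.727) / (8) = 1.928
Iteration 3:
  α = (-2 - (-1.4)·-0.229 - (2.2)·1.928) / (6.6) = -0.994
  β = (-1 - (-3)·-0.507 - (-4)·1.928) / (11) = 0.472
  γ = (9 - (2.9)·-0.507 - (-1.1)·-0.229) / (8) = 1.277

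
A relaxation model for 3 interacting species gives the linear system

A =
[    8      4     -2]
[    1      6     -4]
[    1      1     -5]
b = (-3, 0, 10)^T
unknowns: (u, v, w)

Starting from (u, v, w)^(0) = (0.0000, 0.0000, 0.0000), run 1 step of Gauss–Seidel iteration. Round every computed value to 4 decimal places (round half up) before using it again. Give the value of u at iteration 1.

Iteration 1:
  u = (-3 - (4)·0.0000 - (-2)·0.0000) / (8) = -0.3750
  v = (0 - (1)·-0.3750 - (-4)·0.0000) / (6) = 0.0625
  w = (10 - (1)·-0.3750 - (1)·0.0625) / (-5) = -2.0625

-0.3750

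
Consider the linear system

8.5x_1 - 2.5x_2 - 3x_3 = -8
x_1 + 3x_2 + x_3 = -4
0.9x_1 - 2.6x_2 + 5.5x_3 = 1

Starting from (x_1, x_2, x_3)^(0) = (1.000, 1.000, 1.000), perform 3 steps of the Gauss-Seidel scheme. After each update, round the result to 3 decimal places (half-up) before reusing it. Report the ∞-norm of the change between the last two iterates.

Iteration 1:
  x_1 = (-8 - (-2.5)·1.000 - (-3)·1.000) / (8.5) = -0.294
  x_2 = (-4 - (1)·-0.294 - (1)·1.000) / (3) = -1.569
  x_3 = (1 - (0.9)·-0.294 - (-2.6)·-1.569) / (5.5) = -0.512
Iteration 2:
  x_1 = (-8 - (-2.5)·-1.569 - (-3)·-0.512) / (8.5) = -1.583
  x_2 = (-4 - (1)·-1.583 - (1)·-0.512) / (3) = -0.635
  x_3 = (1 - (0.9)·-1.583 - (-2.6)·-0.635) / (5.5) = 0.141
Iteration 3:
  x_1 = (-8 - (-2.5)·-0.635 - (-3)·0.141) / (8.5) = -1.078
  x_2 = (-4 - (1)·-1.078 - (1)·0.141) / (3) = -1.021
  x_3 = (1 - (0.9)·-1.078 - (-2.6)·-1.021) / (5.5) = -0.124
Change: (0.505, -0.386, -0.265) → max |·| = 0.505

0.505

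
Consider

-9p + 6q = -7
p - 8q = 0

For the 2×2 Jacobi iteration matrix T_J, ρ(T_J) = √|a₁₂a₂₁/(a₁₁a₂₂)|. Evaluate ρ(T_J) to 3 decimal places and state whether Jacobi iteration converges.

a₁₂a₂₁/(a₁₁a₂₂) = (6)·(1) / ((-9)·(-8)) = 0.083333
ρ = √|0.083333| = √0.083333 = 0.289
ρ < 1, so Jacobi converges

0.289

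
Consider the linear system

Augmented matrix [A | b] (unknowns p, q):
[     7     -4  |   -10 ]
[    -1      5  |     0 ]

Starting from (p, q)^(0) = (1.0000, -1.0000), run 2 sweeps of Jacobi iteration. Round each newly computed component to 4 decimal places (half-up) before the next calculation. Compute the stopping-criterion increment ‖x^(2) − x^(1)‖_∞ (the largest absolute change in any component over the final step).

Iteration 1:
  p = (-10 - (-4)·-1.0000) / (7) = -2.0000
  q = (0 - (-1)·1.0000) / (5) = 0.2000
Iteration 2:
  p = (-10 - (-4)·0.2000) / (7) = -1.3143
  q = (0 - (-1)·-2.0000) / (5) = -0.4000
Change: (0.6857, -0.6000) → max |·| = 0.6857

0.6857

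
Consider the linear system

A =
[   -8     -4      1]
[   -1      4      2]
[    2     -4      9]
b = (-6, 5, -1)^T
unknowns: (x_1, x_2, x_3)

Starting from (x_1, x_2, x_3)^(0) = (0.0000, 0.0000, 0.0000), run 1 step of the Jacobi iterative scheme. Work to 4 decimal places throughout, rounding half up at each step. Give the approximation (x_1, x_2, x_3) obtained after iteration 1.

Iteration 1:
  x_1 = (-6 - (-4)·0.0000 - (1)·0.0000) / (-8) = 0.7500
  x_2 = (5 - (-1)·0.0000 - (2)·0.0000) / (4) = 1.2500
  x_3 = (-1 - (2)·0.0000 - (-4)·0.0000) / (9) = -0.1111

(0.7500, 1.2500, -0.1111)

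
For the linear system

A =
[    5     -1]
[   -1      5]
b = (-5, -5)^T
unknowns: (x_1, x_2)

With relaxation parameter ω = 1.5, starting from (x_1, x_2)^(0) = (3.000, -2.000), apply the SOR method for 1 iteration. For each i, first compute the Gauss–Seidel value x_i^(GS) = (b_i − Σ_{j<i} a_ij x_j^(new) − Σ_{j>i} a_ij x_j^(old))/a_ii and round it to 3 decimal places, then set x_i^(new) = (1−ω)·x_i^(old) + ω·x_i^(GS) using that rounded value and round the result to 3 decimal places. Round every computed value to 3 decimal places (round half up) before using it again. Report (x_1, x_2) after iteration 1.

(-3.600, -1.580)

Iteration 1:
  x_1: GS value = (-5 - (-1)·-2.000) / (5) = -1.400;  x_1 ← (1−ω)·3.000 + ω·-1.400 = -3.600
  x_2: GS value = (-5 - (-1)·-3.600) / (5) = -1.720;  x_2 ← (1−ω)·-2.000 + ω·-1.720 = -1.580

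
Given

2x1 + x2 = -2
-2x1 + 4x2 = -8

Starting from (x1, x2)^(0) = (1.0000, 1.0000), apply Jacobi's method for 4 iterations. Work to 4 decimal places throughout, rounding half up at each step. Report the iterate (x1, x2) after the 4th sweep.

Iteration 1:
  x1 = (-2 - (1)·1.0000) / (2) = -1.5000
  x2 = (-8 - (-2)·1.0000) / (4) = -1.5000
Iteration 2:
  x1 = (-2 - (1)·-1.5000) / (2) = -0.2500
  x2 = (-8 - (-2)·-1.5000) / (4) = -2.7500
Iteration 3:
  x1 = (-2 - (1)·-2.7500) / (2) = 0.3750
  x2 = (-8 - (-2)·-0.2500) / (4) = -2.1250
Iteration 4:
  x1 = (-2 - (1)·-2.1250) / (2) = 0.0625
  x2 = (-8 - (-2)·0.3750) / (4) = -1.8125

(0.0625, -1.8125)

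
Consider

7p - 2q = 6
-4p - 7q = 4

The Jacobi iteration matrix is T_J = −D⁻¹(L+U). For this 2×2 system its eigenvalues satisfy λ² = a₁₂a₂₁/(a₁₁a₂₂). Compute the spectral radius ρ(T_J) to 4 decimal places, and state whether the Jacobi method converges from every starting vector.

0.4041

a₁₂a₂₁/(a₁₁a₂₂) = (-2)·(-4) / ((7)·(-7)) = -0.163265
ρ = √|-0.163265| = √0.163265 = 0.4041
ρ < 1, so Jacobi converges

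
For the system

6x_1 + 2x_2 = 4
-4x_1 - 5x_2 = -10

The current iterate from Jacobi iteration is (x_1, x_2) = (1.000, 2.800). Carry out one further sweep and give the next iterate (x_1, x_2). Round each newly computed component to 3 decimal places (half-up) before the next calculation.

(-0.267, 1.200)

One sweep:
  x_1 = (4 - (2)·2.800) / (6) = -0.267
  x_2 = (-10 - (-4)·1.000) / (-5) = 1.200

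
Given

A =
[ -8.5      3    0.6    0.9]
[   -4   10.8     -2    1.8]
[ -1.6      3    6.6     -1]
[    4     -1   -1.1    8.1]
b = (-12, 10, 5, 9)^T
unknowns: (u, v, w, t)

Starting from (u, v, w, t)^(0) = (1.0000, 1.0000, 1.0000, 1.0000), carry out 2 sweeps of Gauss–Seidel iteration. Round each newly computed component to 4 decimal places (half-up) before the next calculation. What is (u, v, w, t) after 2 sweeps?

Iteration 1:
  u = (-12 - (3)·1.0000 - (0.6)·1.0000 - (0.9)·1.0000) / (-8.5) = 1.9412
  v = (10 - (-4)·1.9412 - (-2)·1.0000 - (1.8)·1.0000) / (10.8) = 1.6634
  w = (5 - (-1.6)·1.9412 - (3)·1.6634 - (-1)·1.0000) / (6.6) = 0.6236
  t = (9 - (4)·1.9412 - (-1)·1.6634 - (-1.1)·0.6236) / (8.1) = 0.4425
Iteration 2:
  u = (-12 - (3)·1.6634 - (0.6)·0.6236 - (0.9)·0.4425) / (-8.5) = 2.0897
  v = (10 - (-4)·2.0897 - (-2)·0.6236 - (1.8)·0.4425) / (10.8) = 1.7416
  w = (5 - (-1.6)·2.0897 - (3)·1.7416 - (-1)·0.4425) / (6.6) = 0.5396
  t = (9 - (4)·2.0897 - (-1)·1.7416 - (-1.1)·0.5396) / (8.1) = 0.3675

(2.0897, 1.7416, 0.5396, 0.3675)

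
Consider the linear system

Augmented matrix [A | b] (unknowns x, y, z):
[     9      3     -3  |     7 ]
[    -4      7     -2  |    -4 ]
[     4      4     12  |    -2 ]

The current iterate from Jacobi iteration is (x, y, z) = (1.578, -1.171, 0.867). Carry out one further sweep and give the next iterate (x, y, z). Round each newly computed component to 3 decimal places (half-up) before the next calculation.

One sweep:
  x = (7 - (3)·-1.171 - (-3)·0.867) / (9) = 1.457
  y = (-4 - (-4)·1.578 - (-2)·0.867) / (7) = 0.578
  z = (-2 - (4)·1.578 - (4)·-1.171) / (12) = -0.302

(1.457, 0.578, -0.302)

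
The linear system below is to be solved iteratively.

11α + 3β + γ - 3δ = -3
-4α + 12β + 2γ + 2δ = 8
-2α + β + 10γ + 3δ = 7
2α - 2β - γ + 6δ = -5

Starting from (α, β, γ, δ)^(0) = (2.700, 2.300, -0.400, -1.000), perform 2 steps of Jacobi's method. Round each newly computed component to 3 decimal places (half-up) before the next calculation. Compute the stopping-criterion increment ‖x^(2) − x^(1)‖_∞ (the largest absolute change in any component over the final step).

1.558

Iteration 1:
  α = (-3 - (3)·2.300 - (1)·-0.400 - (-3)·-1.000) / (11) = -1.136
  β = (8 - (-4)·2.700 - (2)·-0.400 - (2)·-1.000) / (12) = 1.800
  γ = (7 - (-2)·2.700 - (1)·2.300 - (3)·-1.000) / (10) = 1.310
  δ = (-5 - (2)·2.700 - (-2)·2.300 - (-1)·-0.400) / (6) = -1.033
Iteration 2:
  α = (-3 - (3)·1.800 - (1)·1.310 - (-3)·-1.033) / (11) = -1.164
  β = (8 - (-4)·-1.136 - (2)·1.310 - (2)·-1.033) / (12) = 0.242
  γ = (7 - (-2)·-1.136 - (1)·1.800 - (3)·-1.033) / (10) = 0.603
  δ = (-5 - (2)·-1.136 - (-2)·1.800 - (-1)·1.310) / (6) = 0.364
Change: (-0.028, -1.558, -0.707, 1.397) → max |·| = 1.558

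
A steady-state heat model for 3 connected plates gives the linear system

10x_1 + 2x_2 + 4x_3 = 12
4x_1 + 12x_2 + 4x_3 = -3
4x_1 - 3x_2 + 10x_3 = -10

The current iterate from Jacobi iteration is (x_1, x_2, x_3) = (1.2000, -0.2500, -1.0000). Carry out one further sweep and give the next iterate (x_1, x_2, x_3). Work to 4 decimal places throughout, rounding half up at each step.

(1.6500, -0.3167, -1.5550)

One sweep:
  x_1 = (12 - (2)·-0.2500 - (4)·-1.0000) / (10) = 1.6500
  x_2 = (-3 - (4)·1.2000 - (4)·-1.0000) / (12) = -0.3167
  x_3 = (-10 - (4)·1.2000 - (-3)·-0.2500) / (10) = -1.5550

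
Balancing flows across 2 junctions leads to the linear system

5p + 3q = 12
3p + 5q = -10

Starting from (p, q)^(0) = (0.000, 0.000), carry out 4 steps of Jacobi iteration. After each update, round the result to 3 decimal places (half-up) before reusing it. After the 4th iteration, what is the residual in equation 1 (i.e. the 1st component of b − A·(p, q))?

Iteration 1:
  p = (12 - (3)·0.000) / (5) = 2.400
  q = (-10 - (3)·0.000) / (5) = -2.000
Iteration 2:
  p = (12 - (3)·-2.000) / (5) = 3.600
  q = (-10 - (3)·2.400) / (5) = -3.440
Iteration 3:
  p = (12 - (3)·-3.440) / (5) = 4.464
  q = (-10 - (3)·3.600) / (5) = -4.160
Iteration 4:
  p = (12 - (3)·-4.160) / (5) = 4.896
  q = (-10 - (3)·4.464) / (5) = -4.678
Residual b − A·x = (1.554, -1.298)

1.554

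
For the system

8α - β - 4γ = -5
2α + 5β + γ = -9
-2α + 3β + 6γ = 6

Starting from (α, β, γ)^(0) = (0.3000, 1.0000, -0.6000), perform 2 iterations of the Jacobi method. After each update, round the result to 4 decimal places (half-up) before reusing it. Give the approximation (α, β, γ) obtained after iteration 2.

Iteration 1:
  α = (-5 - (-1)·1.0000 - (-4)·-0.6000) / (8) = -0.8000
  β = (-9 - (2)·0.3000 - (1)·-0.6000) / (5) = -1.8000
  γ = (6 - (-2)·0.3000 - (3)·1.0000) / (6) = 0.6000
Iteration 2:
  α = (-5 - (-1)·-1.8000 - (-4)·0.6000) / (8) = -0.5500
  β = (-9 - (2)·-0.8000 - (1)·0.6000) / (5) = -1.6000
  γ = (6 - (-2)·-0.8000 - (3)·-1.8000) / (6) = 1.6333

(-0.5500, -1.6000, 1.6333)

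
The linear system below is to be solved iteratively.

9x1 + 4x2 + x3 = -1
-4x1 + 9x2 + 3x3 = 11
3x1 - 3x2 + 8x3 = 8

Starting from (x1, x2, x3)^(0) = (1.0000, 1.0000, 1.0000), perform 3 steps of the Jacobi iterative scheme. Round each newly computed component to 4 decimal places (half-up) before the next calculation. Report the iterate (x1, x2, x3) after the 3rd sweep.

(-0.5689, 0.2768, 1.5278)

Iteration 1:
  x1 = (-1 - (4)·1.0000 - (1)·1.0000) / (9) = -0.6667
  x2 = (11 - (-4)·1.0000 - (3)·1.0000) / (9) = 1.3333
  x3 = (8 - (3)·1.0000 - (-3)·1.0000) / (8) = 1.0000
Iteration 2:
  x1 = (-1 - (4)·1.3333 - (1)·1.0000) / (9) = -0.8148
  x2 = (11 - (-4)·-0.6667 - (3)·1.0000) / (9) = 0.5926
  x3 = (8 - (3)·-0.6667 - (-3)·1.3333) / (8) = 1.7500
Iteration 3:
  x1 = (-1 - (4)·0.5926 - (1)·1.7500) / (9) = -0.5689
  x2 = (11 - (-4)·-0.8148 - (3)·1.7500) / (9) = 0.2768
  x3 = (8 - (3)·-0.8148 - (-3)·0.5926) / (8) = 1.5278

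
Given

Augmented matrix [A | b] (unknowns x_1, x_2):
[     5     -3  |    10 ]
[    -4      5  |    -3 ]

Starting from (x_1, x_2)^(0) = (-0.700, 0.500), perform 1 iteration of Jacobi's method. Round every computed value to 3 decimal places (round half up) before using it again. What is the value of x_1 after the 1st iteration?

Iteration 1:
  x_1 = (10 - (-3)·0.500) / (5) = 2.300
  x_2 = (-3 - (-4)·-0.700) / (5) = -1.160

2.300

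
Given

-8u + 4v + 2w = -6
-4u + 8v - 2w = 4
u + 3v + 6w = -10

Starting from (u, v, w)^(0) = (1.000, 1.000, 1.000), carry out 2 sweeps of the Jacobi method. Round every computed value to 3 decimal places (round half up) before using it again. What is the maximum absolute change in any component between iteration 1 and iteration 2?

Iteration 1:
  u = (-6 - (4)·1.000 - (2)·1.000) / (-8) = 1.500
  v = (4 - (-4)·1.000 - (-2)·1.000) / (8) = 1.250
  w = (-10 - (1)·1.000 - (3)·1.000) / (6) = -2.333
Iteration 2:
  u = (-6 - (4)·1.250 - (2)·-2.333) / (-8) = 0.792
  v = (4 - (-4)·1.500 - (-2)·-2.333) / (8) = 0.667
  w = (-10 - (1)·1.500 - (3)·1.250) / (6) = -2.542
Change: (-0.708, -0.583, -0.209) → max |·| = 0.708

0.708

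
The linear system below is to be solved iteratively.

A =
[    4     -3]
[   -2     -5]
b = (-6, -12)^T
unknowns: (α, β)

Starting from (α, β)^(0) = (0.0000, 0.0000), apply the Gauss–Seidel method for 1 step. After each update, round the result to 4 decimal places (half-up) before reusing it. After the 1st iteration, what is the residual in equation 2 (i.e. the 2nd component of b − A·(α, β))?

0.0000

Iteration 1:
  α = (-6 - (-3)·0.0000) / (4) = -1.5000
  β = (-12 - (-2)·-1.5000) / (-5) = 3.0000
Residual b − A·x = (9.0000, 0.0000)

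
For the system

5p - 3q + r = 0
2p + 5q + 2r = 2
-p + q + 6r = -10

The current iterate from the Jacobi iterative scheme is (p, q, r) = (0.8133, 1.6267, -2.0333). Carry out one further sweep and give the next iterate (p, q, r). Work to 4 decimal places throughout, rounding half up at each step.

(1.3827, 0.8880, -1.8022)

One sweep:
  p = (0 - (-3)·1.6267 - (1)·-2.0333) / (5) = 1.3827
  q = (2 - (2)·0.8133 - (2)·-2.0333) / (5) = 0.8880
  r = (-10 - (-1)·0.8133 - (1)·1.6267) / (6) = -1.8022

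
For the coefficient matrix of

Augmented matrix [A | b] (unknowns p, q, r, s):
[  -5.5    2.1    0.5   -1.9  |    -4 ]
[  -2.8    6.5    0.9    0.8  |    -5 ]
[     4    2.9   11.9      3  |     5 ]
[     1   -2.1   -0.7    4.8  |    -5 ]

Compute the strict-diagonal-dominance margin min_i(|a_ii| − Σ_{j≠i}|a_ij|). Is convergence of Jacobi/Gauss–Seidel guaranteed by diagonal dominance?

1

row 1: |-5.5| − (2.1+0.5+1.9) = 1
row 2: |6.5| − (2.8+0.9+0.8) = 2
row 3: |11.9| − (4+2.9+3) = 2
row 4: |4.8| − (1+2.1+0.7) = 1
minimum over rows = 1 → strictly diagonally dominant (convergence guaranteed)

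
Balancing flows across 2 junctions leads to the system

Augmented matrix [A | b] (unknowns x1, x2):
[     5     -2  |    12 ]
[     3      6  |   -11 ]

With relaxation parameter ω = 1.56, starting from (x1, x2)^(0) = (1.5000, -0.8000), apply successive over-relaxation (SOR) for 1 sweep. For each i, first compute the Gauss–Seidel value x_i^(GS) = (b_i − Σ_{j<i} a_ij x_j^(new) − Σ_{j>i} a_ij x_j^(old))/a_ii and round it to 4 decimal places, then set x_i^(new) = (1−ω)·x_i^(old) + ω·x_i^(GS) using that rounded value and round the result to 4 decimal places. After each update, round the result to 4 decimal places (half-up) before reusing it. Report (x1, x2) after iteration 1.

Iteration 1:
  x1: GS value = (12 - (-2)·-0.8000) / (5) = 2.0800;  x1 ← (1−ω)·1.5000 + ω·2.0800 = 2.4048
  x2: GS value = (-11 - (3)·2.4048) / (6) = -3.0357;  x2 ← (1−ω)·-0.8000 + ω·-3.0357 = -4.2877

(2.4048, -4.2877)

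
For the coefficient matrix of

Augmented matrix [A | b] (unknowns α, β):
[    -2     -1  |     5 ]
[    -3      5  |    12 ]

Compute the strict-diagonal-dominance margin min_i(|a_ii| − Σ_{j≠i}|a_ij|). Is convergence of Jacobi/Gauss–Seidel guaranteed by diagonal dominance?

row 1: |-2| − (1) = 1
row 2: |5| − (3) = 2
minimum over rows = 1 → strictly diagonally dominant (convergence guaranteed)

1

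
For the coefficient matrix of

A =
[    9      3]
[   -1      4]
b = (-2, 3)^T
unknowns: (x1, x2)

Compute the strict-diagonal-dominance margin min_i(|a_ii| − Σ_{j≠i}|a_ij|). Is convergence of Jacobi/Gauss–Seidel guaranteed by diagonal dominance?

row 1: |9| − (3) = 6
row 2: |4| − (1) = 3
minimum over rows = 3 → strictly diagonally dominant (convergence guaranteed)

3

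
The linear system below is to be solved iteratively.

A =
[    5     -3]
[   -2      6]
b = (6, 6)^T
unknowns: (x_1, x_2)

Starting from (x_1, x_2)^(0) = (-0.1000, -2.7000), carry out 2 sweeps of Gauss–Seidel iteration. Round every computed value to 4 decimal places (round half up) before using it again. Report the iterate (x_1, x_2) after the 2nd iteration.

(1.7160, 1.5720)

Iteration 1:
  x_1 = (6 - (-3)·-2.7000) / (5) = -0.4200
  x_2 = (6 - (-2)·-0.4200) / (6) = 0.8600
Iteration 2:
  x_1 = (6 - (-3)·0.8600) / (5) = 1.7160
  x_2 = (6 - (-2)·1.7160) / (6) = 1.5720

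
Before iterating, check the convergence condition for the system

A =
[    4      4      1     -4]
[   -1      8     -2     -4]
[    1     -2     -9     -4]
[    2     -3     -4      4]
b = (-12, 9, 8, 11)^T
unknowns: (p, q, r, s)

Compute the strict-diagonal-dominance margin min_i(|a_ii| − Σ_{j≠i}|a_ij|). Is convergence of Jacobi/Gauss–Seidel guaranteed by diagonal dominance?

row 1: |4| − (4+1+4) = -5
row 2: |8| − (1+2+4) = 1
row 3: |-9| − (1+2+4) = 2
row 4: |4| − (2+3+4) = -5
minimum over rows = -5 → not strictly diagonally dominant

-5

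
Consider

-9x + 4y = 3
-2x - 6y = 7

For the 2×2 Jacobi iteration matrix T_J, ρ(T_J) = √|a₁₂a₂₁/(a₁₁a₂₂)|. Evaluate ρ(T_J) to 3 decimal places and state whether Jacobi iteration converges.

a₁₂a₂₁/(a₁₁a₂₂) = (4)·(-2) / ((-9)·(-6)) = -0.148148
ρ = √|-0.148148| = √0.148148 = 0.385
ρ < 1, so Jacobi converges

0.385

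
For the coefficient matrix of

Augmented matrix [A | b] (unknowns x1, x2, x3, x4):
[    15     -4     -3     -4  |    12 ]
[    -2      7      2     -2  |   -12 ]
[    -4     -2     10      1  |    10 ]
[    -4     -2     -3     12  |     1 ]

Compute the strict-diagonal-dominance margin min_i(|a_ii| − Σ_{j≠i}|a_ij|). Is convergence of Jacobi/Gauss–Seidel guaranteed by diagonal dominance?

1

row 1: |15| − (4+3+4) = 4
row 2: |7| − (2+2+2) = 1
row 3: |10| − (4+2+1) = 3
row 4: |12| − (4+2+3) = 3
minimum over rows = 1 → strictly diagonally dominant (convergence guaranteed)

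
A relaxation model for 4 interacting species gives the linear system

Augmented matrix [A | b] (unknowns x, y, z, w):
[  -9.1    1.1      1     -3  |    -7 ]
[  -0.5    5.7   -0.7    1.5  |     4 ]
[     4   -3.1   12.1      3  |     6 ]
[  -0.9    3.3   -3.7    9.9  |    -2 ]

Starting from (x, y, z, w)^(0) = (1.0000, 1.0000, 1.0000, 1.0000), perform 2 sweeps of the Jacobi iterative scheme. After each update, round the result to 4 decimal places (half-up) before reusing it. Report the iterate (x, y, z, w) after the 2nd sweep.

Iteration 1:
  x = (-7 - (1.1)·1.0000 - (1)·1.0000 - (-3)·1.0000) / (-9.1) = 0.6703
  y = (4 - (-0.5)·1.0000 - (-0.7)·1.0000 - (1.5)·1.0000) / (5.7) = 0.6491
  z = (6 - (4)·1.0000 - (-3.1)·1.0000 - (3)·1.0000) / (12.1) = 0.1736
  w = (-2 - (-0.9)·1.0000 - (3.3)·1.0000 - (-3.7)·1.0000) / (9.9) = -0.0707
Iteration 2:
  x = (-7 - (1.1)·0.6491 - (1)·0.1736 - (-3)·-0.0707) / (-9.1) = 0.8901
  y = (4 - (-0.5)·0.6703 - (-0.7)·0.1736 - (1.5)·-0.0707) / (5.7) = 0.8005
  z = (6 - (4)·0.6703 - (-3.1)·0.6491 - (3)·-0.0707) / (12.1) = 0.4581
  w = (-2 - (-0.9)·0.6703 - (3.3)·0.6491 - (-3.7)·0.1736) / (9.9) = -0.2926

(0.8901, 0.8005, 0.4581, -0.2926)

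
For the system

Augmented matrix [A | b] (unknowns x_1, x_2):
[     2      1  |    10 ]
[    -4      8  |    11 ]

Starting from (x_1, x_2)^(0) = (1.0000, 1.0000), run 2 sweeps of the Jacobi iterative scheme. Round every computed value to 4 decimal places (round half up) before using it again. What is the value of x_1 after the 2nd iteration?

Iteration 1:
  x_1 = (10 - (1)·1.0000) / (2) = 4.5000
  x_2 = (11 - (-4)·1.0000) / (8) = 1.8750
Iteration 2:
  x_1 = (10 - (1)·1.8750) / (2) = 4.0625
  x_2 = (11 - (-4)·4.5000) / (8) = 3.6250

4.0625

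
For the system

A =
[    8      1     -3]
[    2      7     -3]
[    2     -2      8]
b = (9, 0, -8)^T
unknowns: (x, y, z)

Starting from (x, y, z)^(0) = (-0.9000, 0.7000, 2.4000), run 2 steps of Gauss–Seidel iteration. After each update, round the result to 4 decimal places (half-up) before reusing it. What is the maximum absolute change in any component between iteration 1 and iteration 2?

Iteration 1:
  x = (9 - (1)·0.7000 - (-3)·2.4000) / (8) = 1.9375
  y = (0 - (2)·1.9375 - (-3)·2.4000) / (7) = 0.4750
  z = (-8 - (2)·1.9375 - (-2)·0.4750) / (8) = -1.3656
Iteration 2:
  x = (9 - (1)·0.4750 - (-3)·-1.3656) / (8) = 0.5535
  y = (0 - (2)·0.5535 - (-3)·-1.3656) / (7) = -0.7434
  z = (-8 - (2)·0.5535 - (-2)·-0.7434) / (8) = -1.3242
Change: (-1.3840, -1.2184, 0.0414) → max |·| = 1.3840

1.3840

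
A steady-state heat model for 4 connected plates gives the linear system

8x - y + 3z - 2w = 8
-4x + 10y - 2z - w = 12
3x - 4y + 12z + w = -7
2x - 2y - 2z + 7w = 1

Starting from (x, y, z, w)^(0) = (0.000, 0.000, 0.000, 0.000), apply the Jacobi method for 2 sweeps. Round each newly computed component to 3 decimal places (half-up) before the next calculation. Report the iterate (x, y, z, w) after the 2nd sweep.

Iteration 1:
  x = (8 - (-1)·0.000 - (3)·0.000 - (-2)·0.000) / (8) = 1.000
  y = (12 - (-4)·0.000 - (-2)·0.000 - (-1)·0.000) / (10) = 1.200
  z = (-7 - (3)·0.000 - (-4)·0.000 - (1)·0.000) / (12) = -0.583
  w = (1 - (2)·0.000 - (-2)·0.000 - (-2)·0.000) / (7) = 0.143
Iteration 2:
  x = (8 - (-1)·1.200 - (3)·-0.583 - (-2)·0.143) / (8) = 1.404
  y = (12 - (-4)·1.000 - (-2)·-0.583 - (-1)·0.143) / (10) = 1.498
  z = (-7 - (3)·1.000 - (-4)·1.200 - (1)·0.143) / (12) = -0.445
  w = (1 - (2)·1.000 - (-2)·1.200 - (-2)·-0.583) / (7) = 0.033

(1.404, 1.498, -0.445, 0.033)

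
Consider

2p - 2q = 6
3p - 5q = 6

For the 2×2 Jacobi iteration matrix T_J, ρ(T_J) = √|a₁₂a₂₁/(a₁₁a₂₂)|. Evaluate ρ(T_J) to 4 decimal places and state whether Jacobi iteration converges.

a₁₂a₂₁/(a₁₁a₂₂) = (-2)·(3) / ((2)·(-5)) = 0.600000
ρ = √|0.600000| = √0.600000 = 0.7746
ρ < 1, so Jacobi converges

0.7746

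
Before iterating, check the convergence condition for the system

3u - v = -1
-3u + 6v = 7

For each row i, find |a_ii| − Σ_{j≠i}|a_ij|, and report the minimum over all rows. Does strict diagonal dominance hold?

row 1: |3| − (1) = 2
row 2: |6| − (3) = 3
minimum over rows = 2 → strictly diagonally dominant (convergence guaranteed)

2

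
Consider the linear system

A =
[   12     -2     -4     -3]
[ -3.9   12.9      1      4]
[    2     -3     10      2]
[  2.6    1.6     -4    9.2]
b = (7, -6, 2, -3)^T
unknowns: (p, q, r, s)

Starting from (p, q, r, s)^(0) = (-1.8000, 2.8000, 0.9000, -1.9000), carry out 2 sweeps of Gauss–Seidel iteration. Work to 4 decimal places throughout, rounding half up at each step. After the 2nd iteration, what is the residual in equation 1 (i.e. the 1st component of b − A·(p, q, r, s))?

-2.7293

Iteration 1:
  p = (7 - (-2)·2.8000 - (-4)·0.9000 - (-3)·-1.9000) / (12) = 0.8750
  q = (-6 - (-3.9)·0.8750 - (1)·0.9000 - (4)·-1.9000) / (12.9) = 0.3188
  r = (2 - (2)·0.8750 - (-3)·0.3188 - (2)·-1.9000) / (10) = 0.5006
  s = (-3 - (2.6)·0.8750 - (1.6)·0.3188 - (-4)·0.5006) / (9.2) = -0.4112
Iteration 2:
  p = (7 - (-2)·0.3188 - (-4)·0.5006 - (-3)·-0.4112) / (12) = 0.7005
  q = (-6 - (-3.9)·0.7005 - (1)·0.5006 - (4)·-0.4112) / (12.9) = -0.1646
  r = (2 - (2)·0.7005 - (-3)·-0.1646 - (2)·-0.4112) / (10) = 0.0928
  s = (-3 - (2.6)·0.7005 - (1.6)·-0.1646 - (-4)·0.0928) / (9.2) = -0.4551
Residual b − A·x = (-2.7293, 0.5829, 0.0874, 0.0002)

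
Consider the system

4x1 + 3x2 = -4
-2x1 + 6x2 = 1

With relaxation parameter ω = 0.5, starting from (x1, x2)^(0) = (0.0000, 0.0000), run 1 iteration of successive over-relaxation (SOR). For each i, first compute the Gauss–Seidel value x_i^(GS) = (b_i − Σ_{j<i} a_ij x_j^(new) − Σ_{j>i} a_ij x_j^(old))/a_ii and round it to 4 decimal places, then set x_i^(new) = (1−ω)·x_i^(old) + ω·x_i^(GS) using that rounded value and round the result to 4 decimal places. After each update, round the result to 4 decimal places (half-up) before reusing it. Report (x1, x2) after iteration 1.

(-0.5000, 0.0000)

Iteration 1:
  x1: GS value = (-4 - (3)·0.0000) / (4) = -1.0000;  x1 ← (1−ω)·0.0000 + ω·-1.0000 = -0.5000
  x2: GS value = (1 - (-2)·-0.5000) / (6) = 0.0000;  x2 ← (1−ω)·0.0000 + ω·0.0000 = 0.0000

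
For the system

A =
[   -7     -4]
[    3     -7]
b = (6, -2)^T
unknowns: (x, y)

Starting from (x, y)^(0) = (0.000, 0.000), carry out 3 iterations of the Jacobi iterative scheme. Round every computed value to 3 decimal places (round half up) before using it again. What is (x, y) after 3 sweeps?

Iteration 1:
  x = (6 - (-4)·0.000) / (-7) = -0.857
  y = (-2 - (3)·0.000) / (-7) = 0.286
Iteration 2:
  x = (6 - (-4)·0.286) / (-7) = -1.021
  y = (-2 - (3)·-0.857) / (-7) = -0.082
Iteration 3:
  x = (6 - (-4)·-0.082) / (-7) = -0.810
  y = (-2 - (3)·-1.021) / (-7) = -0.152

(-0.810, -0.152)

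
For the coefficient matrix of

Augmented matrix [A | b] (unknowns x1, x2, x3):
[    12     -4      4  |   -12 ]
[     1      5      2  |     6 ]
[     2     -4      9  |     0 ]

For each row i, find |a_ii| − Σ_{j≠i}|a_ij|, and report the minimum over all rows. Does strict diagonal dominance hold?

2

row 1: |12| − (4+4) = 4
row 2: |5| − (1+2) = 2
row 3: |9| − (2+4) = 3
minimum over rows = 2 → strictly diagonally dominant (convergence guaranteed)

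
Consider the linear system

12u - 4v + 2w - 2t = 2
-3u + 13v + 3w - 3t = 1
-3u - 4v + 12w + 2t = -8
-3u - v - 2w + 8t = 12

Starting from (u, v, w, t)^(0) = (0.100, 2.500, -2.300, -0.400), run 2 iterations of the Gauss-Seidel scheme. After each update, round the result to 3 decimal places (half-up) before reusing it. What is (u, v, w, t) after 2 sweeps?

Iteration 1:
  u = (2 - (-4)·2.500 - (2)·-2.300 - (-2)·-0.400) / (12) = 1.317
  v = (1 - (-3)·1.317 - (3)·-2.300 - (-3)·-0.400) / (13) = 0.819
  w = (-8 - (-3)·1.317 - (-4)·0.819 - (2)·-0.400) / (12) = 0.002
  t = (12 - (-3)·1.317 - (-1)·0.819 - (-2)·0.002) / (8) = 2.097
Iteration 2:
  u = (2 - (-4)·0.819 - (2)·0.002 - (-2)·2.097) / (12) = 0.789
  v = (1 - (-3)·0.789 - (3)·0.002 - (-3)·2.097) / (13) = 0.742
  w = (-8 - (-3)·0.789 - (-4)·0.742 - (2)·2.097) / (12) = -0.572
  t = (12 - (-3)·0.789 - (-1)·0.742 - (-2)·-0.572) / (8) = 1.746

(0.789, 0.742, -0.572, 1.746)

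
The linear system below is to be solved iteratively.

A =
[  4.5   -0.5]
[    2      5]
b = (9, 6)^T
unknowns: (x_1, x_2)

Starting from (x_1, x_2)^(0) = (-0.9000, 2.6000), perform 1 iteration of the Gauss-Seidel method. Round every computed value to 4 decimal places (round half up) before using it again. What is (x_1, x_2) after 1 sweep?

Iteration 1:
  x_1 = (9 - (-0.5)·2.6000) / (4.5) = 2.2889
  x_2 = (6 - (2)·2.2889) / (5) = 0.2844

(2.2889, 0.2844)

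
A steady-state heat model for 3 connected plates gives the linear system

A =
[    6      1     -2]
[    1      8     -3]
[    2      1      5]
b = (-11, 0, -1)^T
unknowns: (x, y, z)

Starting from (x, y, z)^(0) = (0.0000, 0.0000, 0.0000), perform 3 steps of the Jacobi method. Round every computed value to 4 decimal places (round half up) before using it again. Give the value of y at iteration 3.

Iteration 1:
  x = (-11 - (1)·0.0000 - (-2)·0.0000) / (6) = -1.8333
  y = (0 - (1)·0.0000 - (-3)·0.0000) / (8) = 0.0000
  z = (-1 - (2)·0.0000 - (1)·0.0000) / (5) = -0.2000
Iteration 2:
  x = (-11 - (1)·0.0000 - (-2)·-0.2000) / (6) = -1.9000
  y = (0 - (1)·-1.8333 - (-3)·-0.2000) / (8) = 0.1542
  z = (-1 - (2)·-1.8333 - (1)·0.0000) / (5) = 0.5333
Iteration 3:
  x = (-11 - (1)·0.1542 - (-2)·0.5333) / (6) = -1.6813
  y = (0 - (1)·-1.9000 - (-3)·0.5333) / (8) = 0.4375
  z = (-1 - (2)·-1.9000 - (1)·0.1542) / (5) = 0.5292

0.4375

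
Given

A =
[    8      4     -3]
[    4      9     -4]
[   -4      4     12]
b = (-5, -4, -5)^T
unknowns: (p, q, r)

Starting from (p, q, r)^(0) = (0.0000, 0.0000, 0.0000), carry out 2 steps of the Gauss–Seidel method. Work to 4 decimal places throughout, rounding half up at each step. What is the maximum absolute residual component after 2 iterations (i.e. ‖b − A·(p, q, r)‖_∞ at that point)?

0.8458

Iteration 1:
  p = (-5 - (4)·0.0000 - (-3)·0.0000) / (8) = -0.6250
  q = (-4 - (4)·-0.6250 - (-4)·0.0000) / (9) = -0.1667
  r = (-5 - (-4)·-0.6250 - (4)·-0.1667) / (12) = -0.5694
Iteration 2:
  p = (-5 - (4)·-0.1667 - (-3)·-0.5694) / (8) = -0.7552
  q = (-4 - (4)·-0.7552 - (-4)·-0.5694) / (9) = -0.3619
  r = (-5 - (-4)·-0.7552 - (4)·-0.3619) / (12) = -0.5478
Residual b − A·x = (0.8458, 0.0867, 0.0004); ∞-norm = 0.8458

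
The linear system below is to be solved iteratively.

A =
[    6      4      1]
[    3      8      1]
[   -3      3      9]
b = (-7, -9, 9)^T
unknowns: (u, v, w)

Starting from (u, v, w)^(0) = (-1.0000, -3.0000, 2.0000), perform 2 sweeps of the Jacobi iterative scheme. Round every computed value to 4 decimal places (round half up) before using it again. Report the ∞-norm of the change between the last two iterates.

Iteration 1:
  u = (-7 - (4)·-3.0000 - (1)·2.0000) / (6) = 0.5000
  v = (-9 - (3)·-1.0000 - (1)·2.0000) / (8) = -1.0000
  w = (9 - (-3)·-1.0000 - (3)·-3.0000) / (9) = 1.6667
Iteration 2:
  u = (-7 - (4)·-1.0000 - (1)·1.6667) / (6) = -0.7778
  v = (-9 - (3)·0.5000 - (1)·1.6667) / (8) = -1.5208
  w = (9 - (-3)·0.5000 - (3)·-1.0000) / (9) = 1.5000
Change: (-1.2778, -0.5208, -0.1667) → max |·| = 1.2778

1.2778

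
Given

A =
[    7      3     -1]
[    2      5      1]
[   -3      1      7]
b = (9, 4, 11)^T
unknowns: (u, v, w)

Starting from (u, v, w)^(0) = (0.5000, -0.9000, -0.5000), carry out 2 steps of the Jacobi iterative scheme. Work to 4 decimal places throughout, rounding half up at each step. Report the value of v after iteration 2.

-0.2229

Iteration 1:
  u = (9 - (3)·-0.9000 - (-1)·-0.5000) / (7) = 1.6000
  v = (4 - (2)·0.5000 - (1)·-0.5000) / (5) = 0.7000
  w = (11 - (-3)·0.5000 - (1)·-0.9000) / (7) = 1.9143
Iteration 2:
  u = (9 - (3)·0.7000 - (-1)·1.9143) / (7) = 1.2592
  v = (4 - (2)·1.6000 - (1)·1.9143) / (5) = -0.2229
  w = (11 - (-3)·1.6000 - (1)·0.7000) / (7) = 2.1571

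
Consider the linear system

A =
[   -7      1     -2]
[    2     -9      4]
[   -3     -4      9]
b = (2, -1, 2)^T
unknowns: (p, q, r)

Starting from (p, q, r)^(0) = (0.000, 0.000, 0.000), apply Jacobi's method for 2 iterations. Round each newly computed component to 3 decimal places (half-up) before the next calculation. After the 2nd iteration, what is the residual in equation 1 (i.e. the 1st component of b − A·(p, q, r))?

Iteration 1:
  p = (2 - (1)·0.000 - (-2)·0.000) / (-7) = -0.286
  q = (-1 - (2)·0.000 - (4)·0.000) / (-9) = 0.111
  r = (2 - (-3)·0.000 - (-4)·0.000) / (9) = 0.222
Iteration 2:
  p = (2 - (1)·0.111 - (-2)·0.222) / (-7) = -0.333
  q = (-1 - (2)·-0.286 - (4)·0.222) / (-9) = 0.146
  r = (2 - (-3)·-0.286 - (-4)·0.111) / (9) = 0.176
Residual b − A·x = (-0.125, 0.276, 0.001)

-0.125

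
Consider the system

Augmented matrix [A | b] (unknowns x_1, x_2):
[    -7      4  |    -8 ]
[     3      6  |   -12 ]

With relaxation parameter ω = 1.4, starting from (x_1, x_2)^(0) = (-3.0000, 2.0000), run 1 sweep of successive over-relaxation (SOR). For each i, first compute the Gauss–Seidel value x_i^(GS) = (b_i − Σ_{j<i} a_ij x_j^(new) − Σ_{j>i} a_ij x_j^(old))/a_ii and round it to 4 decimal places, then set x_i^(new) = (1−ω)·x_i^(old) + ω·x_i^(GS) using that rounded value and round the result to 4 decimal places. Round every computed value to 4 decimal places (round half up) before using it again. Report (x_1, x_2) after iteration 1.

Iteration 1:
  x_1: GS value = (-8 - (4)·2.0000) / (-7) = 2.2857;  x_1 ← (1−ω)·-3.0000 + ω·2.2857 = 4.4000
  x_2: GS value = (-12 - (3)·4.4000) / (6) = -4.2000;  x_2 ← (1−ω)·2.0000 + ω·-4.2000 = -6.6800

(4.4000, -6.6800)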